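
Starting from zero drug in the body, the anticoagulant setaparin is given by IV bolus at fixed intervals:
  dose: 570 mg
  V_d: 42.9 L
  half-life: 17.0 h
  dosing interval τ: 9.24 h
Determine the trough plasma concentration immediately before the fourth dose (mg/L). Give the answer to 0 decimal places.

C₀ per dose = Dose / Vd = 570 / 42.9 = 13.29 mg/L
k = ln2 / t½ = 0.693147 / 17.0 = 0.04077 h⁻¹
Fraction remaining after one interval: r = e^(−kτ) = e^(−0.04077 × 9.24) = 0.6861
Before dose 4, 3 doses have been given (aged 1τ, 2τ, 3τ).
C_trough = C₀ × (r + r² + … + r^3) = C₀ × r(1−r^3)/(1−r)
        = 13.29 × 0.6861 × (1 − 0.3230) / (1 − 0.6861) = 19.67 mg/L

20 mg/L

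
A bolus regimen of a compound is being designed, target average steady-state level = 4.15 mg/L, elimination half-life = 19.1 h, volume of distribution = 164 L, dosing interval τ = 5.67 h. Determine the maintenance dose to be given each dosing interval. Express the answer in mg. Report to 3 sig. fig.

k = ln2 / t½ = 0.693147 / 19.1 = 0.03629 h⁻¹
CL = k × Vd = 0.03629 × 164 = 5.952 L/h
At steady state, Dose/τ = Css × CL.
Dose = Css × CL × τ = 4.15 × 5.952 × 5.67 = 140.1 mg

140 mg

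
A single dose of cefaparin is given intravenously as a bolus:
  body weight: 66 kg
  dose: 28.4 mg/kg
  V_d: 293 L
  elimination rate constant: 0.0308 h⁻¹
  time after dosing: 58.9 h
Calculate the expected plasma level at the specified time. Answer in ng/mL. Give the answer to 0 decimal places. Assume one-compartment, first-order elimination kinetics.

Total dose = 28.4 × 66 = 1874 mg
C₀ = Dose / Vd = 1874 / 293 = 6.396 mg/L
C = C₀ · e^(−k·t) = 6.396 × e^(−0.03080 × 58.9)
  = 6.396 × 0.1630 = 1.043 mg/L
Convert: 1.043 mg/L × 1000 = 1043 ng/mL

1043 ng/mL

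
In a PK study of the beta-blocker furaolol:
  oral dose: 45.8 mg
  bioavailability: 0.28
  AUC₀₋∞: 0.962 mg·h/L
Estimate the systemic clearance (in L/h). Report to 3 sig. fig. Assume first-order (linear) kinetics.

13.3 L/h

CL = F·Dose / AUC = 0.28 × 45.8 / 0.962 = 13.33 L/h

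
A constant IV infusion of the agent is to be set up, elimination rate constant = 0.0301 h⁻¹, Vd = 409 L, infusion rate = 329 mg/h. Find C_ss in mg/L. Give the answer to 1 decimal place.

CL = k × Vd = 0.03010 × 409 = 12.31 L/h
At steady state Css = R₀ / CL = 329 / 12.31 = 26.73 mg/L

26.7 mg/L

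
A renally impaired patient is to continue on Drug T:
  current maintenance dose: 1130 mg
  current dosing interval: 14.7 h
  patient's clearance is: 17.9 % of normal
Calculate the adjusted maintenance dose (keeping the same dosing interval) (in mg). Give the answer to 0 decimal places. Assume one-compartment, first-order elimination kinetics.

To keep the same average steady-state level, dosing rate must scale with clearance.
CL ratio = 17.9 / 100 = 0.1790
New dose (same interval) = 1130 × 0.1790 = 202.3 mg

202 mg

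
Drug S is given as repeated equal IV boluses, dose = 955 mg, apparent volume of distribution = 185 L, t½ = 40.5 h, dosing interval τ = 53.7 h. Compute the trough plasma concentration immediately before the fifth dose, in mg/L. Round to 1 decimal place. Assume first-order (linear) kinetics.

C₀ per dose = Dose / Vd = 955 / 185 = 5.162 mg/L
k = ln2 / t½ = 0.693147 / 40.5 = 0.01711 h⁻¹
Fraction remaining after one interval: r = e^(−kτ) = e^(−0.01711 × 53.7) = 0.3990
Before dose 5, 4 doses have been given (aged 1τ, 2τ, 3τ, 4τ).
C_trough = C₀ × (r + r² + … + r^4) = C₀ × r(1−r^4)/(1−r)
        = 5.162 × 0.3990 × (1 − 0.02534) / (1 − 0.3990) = 3.340 mg/L

3.3 mg/L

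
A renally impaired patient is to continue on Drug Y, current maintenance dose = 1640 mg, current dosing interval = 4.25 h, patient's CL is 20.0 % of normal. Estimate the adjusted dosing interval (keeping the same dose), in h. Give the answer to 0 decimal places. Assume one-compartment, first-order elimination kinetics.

21 h

To keep the same average steady-state level, dosing rate must scale with clearance.
CL ratio = 20.0 / 100 = 0.2000
New interval (same dose) = 4.25 / 0.2000 = 21.25 h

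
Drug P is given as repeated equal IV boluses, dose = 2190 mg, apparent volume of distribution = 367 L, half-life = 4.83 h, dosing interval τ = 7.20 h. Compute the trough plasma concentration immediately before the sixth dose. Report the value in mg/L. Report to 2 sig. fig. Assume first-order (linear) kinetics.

3.3 mg/L

C₀ per dose = Dose / Vd = 2190 / 367 = 5.967 mg/L
k = ln2 / t½ = 0.693147 / 4.83 = 0.1435 h⁻¹
Fraction remaining after one interval: r = e^(−kτ) = e^(−0.1435 × 7.20) = 0.3559
Before dose 6, 5 doses have been given (aged 1τ, 2τ, 3τ, 4τ, 5τ).
C_trough = C₀ × (r + r² + … + r^5) = C₀ × r(1−r^5)/(1−r)
        = 5.967 × 0.3559 × (1 − 0.005710) / (1 − 0.3559) = 3.278 mg/L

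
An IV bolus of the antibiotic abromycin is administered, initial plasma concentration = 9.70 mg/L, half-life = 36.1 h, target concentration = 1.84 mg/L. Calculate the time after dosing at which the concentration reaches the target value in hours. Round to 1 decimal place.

86.6 h

k = ln2 / t½ = 0.693147 / 36.1 = 0.01920 h⁻¹
t = ln(C₀ / C) / k = ln(9.700 / 1.84) / 0.01920
  = ln(5.272) / 0.01920 = 1.662 / 0.01920 = 86.56 h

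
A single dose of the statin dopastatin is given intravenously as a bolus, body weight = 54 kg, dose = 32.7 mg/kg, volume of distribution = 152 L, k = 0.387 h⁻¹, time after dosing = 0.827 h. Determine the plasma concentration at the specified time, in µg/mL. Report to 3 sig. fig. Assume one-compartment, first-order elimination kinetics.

8.44 µg/mL

Total dose = 32.7 × 54 = 1766 mg
C₀ = Dose / Vd = 1766 / 152 = 11.62 mg/L
C = C₀ · e^(−k·t) = 11.62 × e^(−0.3870 × 0.827)
  = 11.62 × 0.7261 = 8.437 mg/L
(8.437 mg/L = 8.437 µg/mL)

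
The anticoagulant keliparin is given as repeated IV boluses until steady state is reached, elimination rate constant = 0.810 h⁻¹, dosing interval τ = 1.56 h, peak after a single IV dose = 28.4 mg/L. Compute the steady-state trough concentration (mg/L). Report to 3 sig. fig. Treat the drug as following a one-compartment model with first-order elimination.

11.2 mg/L

e^(−kτ) = e^(−0.8100 × 1.56) = 0.2826
Accumulation ratio R = 1 / (1 − e^(−kτ)) = 1 / (1 − 0.2826) = 1.394
Steady-state trough = C₀ × R × e^(−kτ) = 28.4 × 1.394 × 0.2826 = 11.19 mg/L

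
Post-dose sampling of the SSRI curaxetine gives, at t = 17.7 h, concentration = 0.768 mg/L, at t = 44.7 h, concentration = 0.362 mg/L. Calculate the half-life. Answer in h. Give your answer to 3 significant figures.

k = ln(C₁/C₂) / (t₂ − t₁) = ln(0.768/0.362) / (44.7 − 17.7)
  = 0.7521 / 27.00 = 0.02786 h⁻¹
t½ = ln2 / k = 0.693147 / 0.02786 = 24.88 h

24.9 h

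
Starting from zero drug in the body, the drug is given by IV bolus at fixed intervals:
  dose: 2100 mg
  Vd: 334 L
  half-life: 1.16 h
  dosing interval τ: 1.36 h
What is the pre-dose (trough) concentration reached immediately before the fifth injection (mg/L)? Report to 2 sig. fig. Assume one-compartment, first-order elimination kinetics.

4.8 mg/L

C₀ per dose = Dose / Vd = 2100 / 334 = 6.287 mg/L
k = ln2 / t½ = 0.693147 / 1.16 = 0.5975 h⁻¹
Fraction remaining after one interval: r = e^(−kτ) = e^(−0.5975 × 1.36) = 0.4437
Before dose 5, 4 doses have been given (aged 1τ, 2τ, 3τ, 4τ).
C_trough = C₀ × (r + r² + … + r^4) = C₀ × r(1−r^4)/(1−r)
        = 6.287 × 0.4437 × (1 − 0.03876) / (1 − 0.4437) = 4.820 mg/L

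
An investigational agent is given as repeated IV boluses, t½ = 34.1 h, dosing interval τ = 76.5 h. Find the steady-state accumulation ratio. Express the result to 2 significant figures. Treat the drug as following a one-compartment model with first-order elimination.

1.3

k = ln2 / t½ = 0.693147 / 34.1 = 0.02033 h⁻¹
e^(−kτ) = e^(−0.02033 × 76.5) = 0.2111
Accumulation ratio R = 1 / (1 − e^(−kτ)) = 1 / (1 − 0.2111) = 1.268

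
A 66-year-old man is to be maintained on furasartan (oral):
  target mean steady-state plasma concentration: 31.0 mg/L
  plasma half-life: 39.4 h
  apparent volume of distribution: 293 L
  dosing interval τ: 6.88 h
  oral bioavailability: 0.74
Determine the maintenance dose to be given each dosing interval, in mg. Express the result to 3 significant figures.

k = ln2 / t½ = 0.693147 / 39.4 = 0.01759 h⁻¹
CL = k × Vd = 0.01759 × 293 = 5.154 L/h
At steady state, F × (Dose/τ) = Css × CL.
Dose = Css × CL × τ / F = 31.0 × 5.154 × 6.88 / 0.74 = 1485 mg

1490 mg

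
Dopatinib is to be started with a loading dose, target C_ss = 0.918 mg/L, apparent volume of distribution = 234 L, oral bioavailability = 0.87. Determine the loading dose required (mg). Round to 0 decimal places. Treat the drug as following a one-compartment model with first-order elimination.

247 mg

LD = Css × Vd / F = 0.918 × 234 / 0.87 = 246.9 mg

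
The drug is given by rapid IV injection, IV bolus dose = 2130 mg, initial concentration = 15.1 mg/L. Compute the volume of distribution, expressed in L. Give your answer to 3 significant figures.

141 L

Vd = Dose / C₀ = 2130 / 15.1 = 141.1 L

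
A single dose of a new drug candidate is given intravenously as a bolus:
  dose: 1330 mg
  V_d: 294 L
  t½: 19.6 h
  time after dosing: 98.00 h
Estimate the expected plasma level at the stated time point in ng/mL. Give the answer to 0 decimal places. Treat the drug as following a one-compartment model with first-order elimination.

141 ng/mL

C₀ = Dose / Vd = 1330 / 294 = 4.524 mg/L
k = ln2 / t½ = 0.693147 / 19.6 = 0.03536 h⁻¹
t / t½ = 98.00 / 19.6 = 5 half-lives
C = C₀ × (1/2)^5 = 4.524 × 0.03125 = 0.1414 mg/L
Convert: 0.1414 mg/L × 1000 = 141.4 ng/mL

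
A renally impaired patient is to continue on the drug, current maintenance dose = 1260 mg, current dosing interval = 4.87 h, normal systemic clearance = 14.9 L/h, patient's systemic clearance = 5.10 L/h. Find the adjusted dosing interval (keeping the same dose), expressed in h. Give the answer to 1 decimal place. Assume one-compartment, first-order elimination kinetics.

To keep the same average steady-state level, dosing rate must scale with clearance.
CL ratio = 5.10 / 14.9 = 0.3423
New interval (same dose) = 4.87 / 0.3423 = 14.23 h

14.2 h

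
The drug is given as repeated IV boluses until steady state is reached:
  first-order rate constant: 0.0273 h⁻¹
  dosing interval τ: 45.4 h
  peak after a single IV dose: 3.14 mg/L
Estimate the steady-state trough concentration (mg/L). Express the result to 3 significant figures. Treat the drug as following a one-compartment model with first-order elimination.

e^(−kτ) = e^(−0.02730 × 45.4) = 0.2896
Accumulation ratio R = 1 / (1 − e^(−kτ)) = 1 / (1 − 0.2896) = 1.408
Steady-state trough = C₀ × R × e^(−kτ) = 3.14 × 1.408 × 0.2896 = 1.280 mg/L

1.28 mg/L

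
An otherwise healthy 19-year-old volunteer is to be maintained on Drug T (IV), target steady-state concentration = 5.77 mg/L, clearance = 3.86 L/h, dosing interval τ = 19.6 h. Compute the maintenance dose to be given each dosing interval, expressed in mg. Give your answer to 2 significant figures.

440 mg

At steady state, Dose/τ = Css × CL.
Dose = Css × CL × τ = 5.77 × 3.860 × 19.6 = 436.5 mg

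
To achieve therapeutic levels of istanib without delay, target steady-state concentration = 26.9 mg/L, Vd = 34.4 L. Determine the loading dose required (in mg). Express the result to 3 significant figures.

925 mg

LD = Css × Vd = 26.9 × 34.4 = 925.4 mg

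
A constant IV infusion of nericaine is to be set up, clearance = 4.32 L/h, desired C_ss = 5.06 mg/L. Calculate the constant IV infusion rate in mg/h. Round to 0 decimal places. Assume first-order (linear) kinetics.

22 mg/h

At steady state, infusion rate R₀ = Css × CL = 5.06 × 4.320 = 21.86 mg/h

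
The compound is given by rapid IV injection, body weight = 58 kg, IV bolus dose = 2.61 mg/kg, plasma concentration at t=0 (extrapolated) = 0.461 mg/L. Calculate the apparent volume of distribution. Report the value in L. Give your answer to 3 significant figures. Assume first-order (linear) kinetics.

Dose = 2.61 × 58 = 151.4 mg
Vd = Dose / C₀ = 151.4 / 0.461 = 328.4 L

328 L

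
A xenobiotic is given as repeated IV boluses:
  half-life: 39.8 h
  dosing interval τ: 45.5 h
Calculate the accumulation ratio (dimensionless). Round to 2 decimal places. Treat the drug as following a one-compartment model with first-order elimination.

1.83

k = ln2 / t½ = 0.693147 / 39.8 = 0.01742 h⁻¹
e^(−kτ) = e^(−0.01742 × 45.5) = 0.4527
Accumulation ratio R = 1 / (1 − e^(−kτ)) = 1 / (1 − 0.4527) = 1.827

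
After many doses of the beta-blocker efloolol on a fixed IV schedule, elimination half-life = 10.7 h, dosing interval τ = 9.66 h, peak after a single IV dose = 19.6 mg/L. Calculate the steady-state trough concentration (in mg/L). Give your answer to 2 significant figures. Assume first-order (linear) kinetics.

k = ln2 / t½ = 0.693147 / 10.7 = 0.06478 h⁻¹
e^(−kτ) = e^(−0.06478 × 9.66) = 0.5348
Accumulation ratio R = 1 / (1 − e^(−kτ)) = 1 / (1 − 0.5348) = 2.150
Steady-state trough = C₀ × R × e^(−kτ) = 19.6 × 2.150 × 0.5348 = 22.54 mg/L

23 mg/L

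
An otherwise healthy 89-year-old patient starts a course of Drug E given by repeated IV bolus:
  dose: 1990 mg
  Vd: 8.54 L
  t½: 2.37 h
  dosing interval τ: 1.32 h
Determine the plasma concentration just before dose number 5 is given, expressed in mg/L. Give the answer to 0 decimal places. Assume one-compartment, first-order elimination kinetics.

C₀ per dose = Dose / Vd = 1990 / 8.54 = 233.0 mg/L
k = ln2 / t½ = 0.693147 / 2.37 = 0.2925 h⁻¹
Fraction remaining after one interval: r = e^(−kτ) = e^(−0.2925 × 1.32) = 0.6797
Before dose 5, 4 doses have been given (aged 1τ, 2τ, 3τ, 4τ).
C_trough = C₀ × (r + r² + … + r^4) = C₀ × r(1−r^4)/(1−r)
        = 233.0 × 0.6797 × (1 − 0.2134) / (1 − 0.6797) = 388.9 mg/L

389 mg/L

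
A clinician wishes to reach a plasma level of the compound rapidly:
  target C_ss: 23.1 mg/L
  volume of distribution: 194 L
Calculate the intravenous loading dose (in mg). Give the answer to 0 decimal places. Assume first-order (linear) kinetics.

LD = Css × Vd = 23.1 × 194 = 4481 mg

4481 mg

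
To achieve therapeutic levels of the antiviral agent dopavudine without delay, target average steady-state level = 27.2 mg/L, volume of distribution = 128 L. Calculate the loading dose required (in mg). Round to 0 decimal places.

3482 mg

LD = Css × Vd = 27.2 × 128 = 3482 mg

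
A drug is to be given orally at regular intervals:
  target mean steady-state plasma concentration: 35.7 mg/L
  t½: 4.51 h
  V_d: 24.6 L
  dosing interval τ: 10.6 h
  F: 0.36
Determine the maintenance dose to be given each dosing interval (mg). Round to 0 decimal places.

k = ln2 / t½ = 0.693147 / 4.51 = 0.1537 h⁻¹
CL = k × Vd = 0.1537 × 24.6 = 3.781 L/h
At steady state, F × (Dose/τ) = Css × CL.
Dose = Css × CL × τ / F = 35.7 × 3.781 × 10.6 / 0.36 = 3974 mg

3974 mg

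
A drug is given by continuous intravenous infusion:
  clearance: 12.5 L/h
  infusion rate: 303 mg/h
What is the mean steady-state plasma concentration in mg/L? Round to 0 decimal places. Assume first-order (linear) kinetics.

24 mg/L

At steady state Css = R₀ / CL = 303 / 12.50 = 24.24 mg/L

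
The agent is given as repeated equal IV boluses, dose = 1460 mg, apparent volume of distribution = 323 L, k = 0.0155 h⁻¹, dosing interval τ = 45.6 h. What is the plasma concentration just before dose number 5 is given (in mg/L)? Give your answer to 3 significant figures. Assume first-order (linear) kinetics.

4.14 mg/L

C₀ per dose = Dose / Vd = 1460 / 323 = 4.520 mg/L
Fraction remaining after one interval: r = e^(−kτ) = e^(−0.01550 × 45.6) = 0.4932
Before dose 5, 4 doses have been given (aged 1τ, 2τ, 3τ, 4τ).
C_trough = C₀ × (r + r² + … + r^4) = C₀ × r(1−r^4)/(1−r)
        = 4.520 × 0.4932 × (1 − 0.05917) / (1 − 0.4932) = 4.138 mg/L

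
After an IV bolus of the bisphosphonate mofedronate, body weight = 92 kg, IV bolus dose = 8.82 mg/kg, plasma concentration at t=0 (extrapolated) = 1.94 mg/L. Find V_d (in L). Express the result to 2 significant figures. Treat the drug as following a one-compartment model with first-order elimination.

Dose = 8.82 × 92 = 811.4 mg
Vd = Dose / C₀ = 811.4 / 1.94 = 418.2 L

420 L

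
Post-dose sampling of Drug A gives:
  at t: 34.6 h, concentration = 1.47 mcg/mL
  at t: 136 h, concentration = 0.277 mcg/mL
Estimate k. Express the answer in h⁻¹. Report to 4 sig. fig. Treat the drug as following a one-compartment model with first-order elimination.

0.01646 h⁻¹

k = ln(C₁/C₂) / (t₂ − t₁) = ln(1.47/0.277) / (136 − 34.6)
  = 1.669 / 101.4 = 0.01646 h⁻¹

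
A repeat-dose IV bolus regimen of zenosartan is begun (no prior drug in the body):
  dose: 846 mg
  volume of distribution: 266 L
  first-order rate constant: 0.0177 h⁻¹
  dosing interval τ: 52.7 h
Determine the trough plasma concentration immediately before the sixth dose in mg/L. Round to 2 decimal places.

C₀ per dose = Dose / Vd = 846 / 266 = 3.180 mg/L
Fraction remaining after one interval: r = e^(−kτ) = e^(−0.01770 × 52.7) = 0.3935
Before dose 6, 5 doses have been given (aged 1τ, 2τ, 3τ, 4τ, 5τ).
C_trough = C₀ × (r + r² + … + r^5) = C₀ × r(1−r^5)/(1−r)
        = 3.180 × 0.3935 × (1 − 0.009435) / (1 − 0.3935) = 2.044 mg/L

2.04 mg/L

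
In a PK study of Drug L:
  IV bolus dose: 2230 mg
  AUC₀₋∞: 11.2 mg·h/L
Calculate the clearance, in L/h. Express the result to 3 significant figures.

CL = Dose / AUC = 2230 / 11.2 = 199.1 L/h

199 L/h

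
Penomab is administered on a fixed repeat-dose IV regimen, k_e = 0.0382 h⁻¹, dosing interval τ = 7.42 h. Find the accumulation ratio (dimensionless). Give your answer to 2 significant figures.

4.1

e^(−kτ) = e^(−0.03820 × 7.42) = 0.7532
Accumulation ratio R = 1 / (1 − e^(−kτ)) = 1 / (1 − 0.7532) = 4.052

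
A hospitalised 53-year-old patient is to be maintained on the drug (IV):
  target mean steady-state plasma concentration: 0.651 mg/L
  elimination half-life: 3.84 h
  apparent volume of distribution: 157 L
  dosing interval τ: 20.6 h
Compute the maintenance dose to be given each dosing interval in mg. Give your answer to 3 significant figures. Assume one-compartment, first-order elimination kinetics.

380 mg

k = ln2 / t½ = 0.693147 / 3.84 = 0.1805 h⁻¹
CL = k × Vd = 0.1805 × 157 = 28.34 L/h
At steady state, Dose/τ = Css × CL.
Dose = Css × CL × τ = 0.651 × 28.34 × 20.6 = 380.1 mg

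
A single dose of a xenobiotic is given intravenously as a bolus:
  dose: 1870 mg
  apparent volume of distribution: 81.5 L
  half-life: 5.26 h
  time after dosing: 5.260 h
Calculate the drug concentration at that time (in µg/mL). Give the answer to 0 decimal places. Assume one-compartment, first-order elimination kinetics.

C₀ = Dose / Vd = 1870 / 81.5 = 22.94 mg/L
k = ln2 / t½ = 0.693147 / 5.26 = 0.1318 h⁻¹
t / t½ = 5.260 / 5.26 = 1 half-lives
C = C₀ × (1/2)^1 = 22.94 × 0.5000 = 11.47 mg/L
(11.47 mg/L = 11.47 µg/mL)

11 µg/mL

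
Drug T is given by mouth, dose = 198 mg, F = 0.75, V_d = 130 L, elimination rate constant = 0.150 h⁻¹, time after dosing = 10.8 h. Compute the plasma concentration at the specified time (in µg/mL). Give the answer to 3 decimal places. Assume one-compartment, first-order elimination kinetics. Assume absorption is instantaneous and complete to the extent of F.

Amount reaching circulation = F × Dose = 0.75 × 198.0 = 148.5 mg
C₀ = F·Dose / Vd = 148.5 / 130 = 1.142 mg/L
C = C₀ · e^(−k·t) = 1.142 × e^(−0.1500 × 10.8)
  = 1.142 × 0.1979 = 0.2260 mg/L
(0.2260 mg/L = 0.2260 µg/mL)

0.226 µg/mL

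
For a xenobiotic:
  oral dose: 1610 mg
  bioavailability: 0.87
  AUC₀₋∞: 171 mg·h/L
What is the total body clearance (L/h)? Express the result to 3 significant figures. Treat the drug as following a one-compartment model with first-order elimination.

CL = F·Dose / AUC = 0.87 × 1610 / 171 = 8.191 L/h

8.19 L/h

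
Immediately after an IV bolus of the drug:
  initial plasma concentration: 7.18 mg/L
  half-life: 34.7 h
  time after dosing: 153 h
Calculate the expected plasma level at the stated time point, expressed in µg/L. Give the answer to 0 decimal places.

338 µg/L

k = ln2 / t½ = 0.693147 / 34.7 = 0.01998 h⁻¹
C = C₀ · e^(−k·t) = 7.180 × e^(−0.01998 × 153)
  = 7.180 × 0.04703 = 0.3377 mg/L
Convert: 0.3377 mg/L × 1000 = 337.7 µg/L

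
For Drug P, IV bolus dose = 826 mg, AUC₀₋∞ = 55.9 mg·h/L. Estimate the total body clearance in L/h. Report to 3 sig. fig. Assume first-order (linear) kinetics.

14.8 L/h

CL = Dose / AUC = 826 / 55.9 = 14.78 L/h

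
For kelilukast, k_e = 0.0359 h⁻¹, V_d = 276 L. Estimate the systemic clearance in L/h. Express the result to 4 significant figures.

9.908 L/h

CL = k × Vd = 0.0359 × 276 = 9.908 L/h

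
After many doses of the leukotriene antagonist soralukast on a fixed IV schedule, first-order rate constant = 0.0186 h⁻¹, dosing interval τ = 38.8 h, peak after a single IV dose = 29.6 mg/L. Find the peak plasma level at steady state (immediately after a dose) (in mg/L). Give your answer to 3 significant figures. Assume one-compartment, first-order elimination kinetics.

57.6 mg/L

e^(−kτ) = e^(−0.01860 × 38.8) = 0.4859
Accumulation ratio R = 1 / (1 − e^(−kτ)) = 1 / (1 − 0.4859) = 1.945
Steady-state peak = C₀ × R = 29.6 × 1.945 = 57.57 mg/L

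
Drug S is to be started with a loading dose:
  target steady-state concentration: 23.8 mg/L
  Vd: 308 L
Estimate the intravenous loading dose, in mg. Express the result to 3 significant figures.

LD = Css × Vd = 23.8 × 308 = 7330 mg

7330 mg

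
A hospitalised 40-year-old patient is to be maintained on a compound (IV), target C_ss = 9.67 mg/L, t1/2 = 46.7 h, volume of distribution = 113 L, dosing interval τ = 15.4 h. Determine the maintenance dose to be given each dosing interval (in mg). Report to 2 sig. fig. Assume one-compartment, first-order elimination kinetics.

250 mg

k = ln2 / t½ = 0.693147 / 46.7 = 0.01484 h⁻¹
CL = k × Vd = 0.01484 × 113 = 1.677 L/h
At steady state, Dose/τ = Css × CL.
Dose = Css × CL × τ = 9.67 × 1.677 × 15.4 = 249.7 mg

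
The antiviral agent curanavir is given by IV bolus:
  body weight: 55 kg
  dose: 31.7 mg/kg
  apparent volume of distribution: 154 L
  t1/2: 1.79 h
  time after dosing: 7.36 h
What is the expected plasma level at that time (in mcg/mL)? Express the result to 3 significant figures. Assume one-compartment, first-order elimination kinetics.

0.655 mcg/mL

Total dose = 31.7 × 55 = 1744 mg
C₀ = Dose / Vd = 1744 / 154 = 11.32 mg/L
k = ln2 / t½ = 0.693147 / 1.79 = 0.3872 h⁻¹
C = C₀ · e^(−k·t) = 11.32 × e^(−0.3872 × 7.36)
  = 11.32 × 0.05786 = 0.6550 mg/L
(0.6550 mg/L = 0.6550 mcg/mL)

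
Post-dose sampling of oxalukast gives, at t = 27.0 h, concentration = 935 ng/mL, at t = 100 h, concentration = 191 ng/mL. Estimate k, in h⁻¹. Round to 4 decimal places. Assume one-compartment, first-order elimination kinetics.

0.0218 h⁻¹

k = ln(C₁/C₂) / (t₂ − t₁) = ln(935/191) / (100 − 27.0)
  = 1.588 / 73.00 = 0.02175 h⁻¹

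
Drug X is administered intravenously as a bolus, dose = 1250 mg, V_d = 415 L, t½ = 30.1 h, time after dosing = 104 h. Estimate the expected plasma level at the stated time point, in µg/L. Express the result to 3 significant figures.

C₀ = Dose / Vd = 1250 / 415 = 3.012 mg/L
k = ln2 / t½ = 0.693147 / 30.1 = 0.02303 h⁻¹
C = C₀ · e^(−k·t) = 3.012 × e^(−0.02303 × 104)
  = 3.012 × 0.09116 = 0.2746 mg/L
Convert: 0.2746 mg/L × 1000 = 274.6 µg/L

275 µg/L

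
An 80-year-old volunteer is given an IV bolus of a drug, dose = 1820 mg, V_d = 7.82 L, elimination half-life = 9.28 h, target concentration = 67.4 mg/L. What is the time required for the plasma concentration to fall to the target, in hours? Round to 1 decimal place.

C₀ = Dose / Vd = 1820 / 7.82 = 232.7 mg/L
k = ln2 / t½ = 0.693147 / 9.28 = 0.07469 h⁻¹
t = ln(C₀ / C) / k = ln(232.7 / 67.4) / 0.07469
  = ln(3.453) / 0.07469 = 1.239 / 0.07469 = 16.59 h

16.6 h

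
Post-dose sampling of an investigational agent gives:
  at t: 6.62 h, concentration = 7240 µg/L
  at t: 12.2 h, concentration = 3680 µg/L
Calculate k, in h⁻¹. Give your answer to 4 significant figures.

k = ln(C₁/C₂) / (t₂ − t₁) = ln(7240/3680) / (12.2 − 6.62)
  = 0.6767 / 5.580 = 0.1213 h⁻¹

0.1213 h⁻¹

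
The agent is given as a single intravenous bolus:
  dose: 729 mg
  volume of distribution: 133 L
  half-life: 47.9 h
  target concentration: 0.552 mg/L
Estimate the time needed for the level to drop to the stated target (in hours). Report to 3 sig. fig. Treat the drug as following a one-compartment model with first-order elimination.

C₀ = Dose / Vd = 729.0 / 133 = 5.481 mg/L
k = ln2 / t½ = 0.693147 / 47.9 = 0.01447 h⁻¹
t = ln(C₀ / C) / k = ln(5.481 / 0.552) / 0.01447
  = ln(9.929) / 0.01447 = 2.295 / 0.01447 = 158.6 h

159 h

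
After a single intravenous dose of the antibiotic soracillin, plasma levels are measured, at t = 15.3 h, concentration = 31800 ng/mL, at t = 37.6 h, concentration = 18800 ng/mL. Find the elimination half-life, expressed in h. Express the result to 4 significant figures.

29.41 h

k = ln(C₁/C₂) / (t₂ − t₁) = ln(31800/18800) / (37.6 − 15.3)
  = 0.5256 / 22.30 = 0.02357 h⁻¹
t½ = ln2 / k = 0.693147 / 0.02357 = 29.41 h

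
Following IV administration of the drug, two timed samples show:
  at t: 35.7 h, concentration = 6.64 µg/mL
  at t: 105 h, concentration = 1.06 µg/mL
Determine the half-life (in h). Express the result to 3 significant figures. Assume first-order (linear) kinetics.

k = ln(C₁/C₂) / (t₂ − t₁) = ln(6.64/1.06) / (105 − 35.7)
  = 1.835 / 69.30 = 0.02648 h⁻¹
t½ = ln2 / k = 0.693147 / 0.02648 = 26.18 h

26.2 h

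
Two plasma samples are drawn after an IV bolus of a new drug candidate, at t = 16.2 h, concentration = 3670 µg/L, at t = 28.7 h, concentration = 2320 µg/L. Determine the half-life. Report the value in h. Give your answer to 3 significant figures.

k = ln(C₁/C₂) / (t₂ − t₁) = ln(3670/2320) / (28.7 − 16.2)
  = 0.4586 / 12.50 = 0.03669 h⁻¹
t½ = ln2 / k = 0.693147 / 0.03669 = 18.89 h

18.9 h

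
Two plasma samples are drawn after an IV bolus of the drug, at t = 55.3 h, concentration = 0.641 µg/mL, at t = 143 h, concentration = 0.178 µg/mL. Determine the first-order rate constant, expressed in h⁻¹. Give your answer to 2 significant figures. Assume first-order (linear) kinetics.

0.015 h⁻¹

k = ln(C₁/C₂) / (t₂ − t₁) = ln(0.641/0.178) / (143 − 55.3)
  = 1.281 / 87.70 = 0.01461 h⁻¹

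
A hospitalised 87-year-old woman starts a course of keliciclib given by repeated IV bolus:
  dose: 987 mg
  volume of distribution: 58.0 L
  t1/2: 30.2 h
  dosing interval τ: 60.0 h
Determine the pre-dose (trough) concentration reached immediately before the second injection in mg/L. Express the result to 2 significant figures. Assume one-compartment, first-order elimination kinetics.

4.3 mg/L

C₀ per dose = Dose / Vd = 987 / 58.0 = 17.02 mg/L
k = ln2 / t½ = 0.693147 / 30.2 = 0.02295 h⁻¹
Fraction remaining after one interval: r = e^(−kτ) = e^(−0.02295 × 60.0) = 0.2523
Before dose 2, 1 dose has been given (aged 1τ).
C_trough = C₀ × r = 17.02 × 0.2523 = 4.294 mg/L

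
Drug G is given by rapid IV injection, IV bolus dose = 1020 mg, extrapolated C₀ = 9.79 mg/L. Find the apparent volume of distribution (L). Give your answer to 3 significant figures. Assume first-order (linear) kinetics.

104 L

Vd = Dose / C₀ = 1020 / 9.79 = 104.2 L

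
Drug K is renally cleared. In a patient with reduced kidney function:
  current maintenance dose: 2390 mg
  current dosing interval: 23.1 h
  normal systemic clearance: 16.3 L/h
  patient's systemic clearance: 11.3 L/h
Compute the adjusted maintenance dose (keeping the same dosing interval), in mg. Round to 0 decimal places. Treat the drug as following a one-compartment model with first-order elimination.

To keep the same average steady-state level, dosing rate must scale with clearance.
CL ratio = 11.3 / 16.3 = 0.6933
New dose (same interval) = 2390 × 0.6933 = 1657 mg

1657 mg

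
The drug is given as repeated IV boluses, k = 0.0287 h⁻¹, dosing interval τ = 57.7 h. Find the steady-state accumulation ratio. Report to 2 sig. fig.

1.2

e^(−kτ) = e^(−0.02870 × 57.7) = 0.1909
Accumulation ratio R = 1 / (1 − e^(−kτ)) = 1 / (1 − 0.1909) = 1.236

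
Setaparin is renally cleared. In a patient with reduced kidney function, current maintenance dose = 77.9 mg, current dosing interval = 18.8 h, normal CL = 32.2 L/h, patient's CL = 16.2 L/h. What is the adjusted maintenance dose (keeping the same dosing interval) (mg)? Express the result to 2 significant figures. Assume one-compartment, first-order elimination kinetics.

39 mg

To keep the same average steady-state level, dosing rate must scale with clearance.
CL ratio = 16.2 / 32.2 = 0.5031
New dose (same interval) = 77.9 × 0.5031 = 39.19 mg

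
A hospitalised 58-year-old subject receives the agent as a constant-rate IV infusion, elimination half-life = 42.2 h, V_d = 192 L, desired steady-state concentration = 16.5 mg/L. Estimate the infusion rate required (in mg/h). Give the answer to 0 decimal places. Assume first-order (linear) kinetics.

52 mg/h

k = ln2 / t½ = 0.693147 / 42.2 = 0.01643 h⁻¹
CL = k × Vd = 0.01643 × 192 = 3.155 L/h
At steady state, infusion rate R₀ = Css × CL = 16.5 × 3.155 = 52.06 mg/h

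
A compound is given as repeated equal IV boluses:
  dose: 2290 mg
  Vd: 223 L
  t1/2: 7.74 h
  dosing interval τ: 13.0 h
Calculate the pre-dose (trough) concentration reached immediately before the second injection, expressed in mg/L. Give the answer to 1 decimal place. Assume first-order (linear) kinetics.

C₀ per dose = Dose / Vd = 2290 / 223 = 10.27 mg/L
k = ln2 / t½ = 0.693147 / 7.74 = 0.08955 h⁻¹
Fraction remaining after one interval: r = e^(−kτ) = e^(−0.08955 × 13.0) = 0.3122
Before dose 2, 1 dose has been given (aged 1τ).
C_trough = C₀ × r = 10.27 × 0.3122 = 3.206 mg/L

3.2 mg/L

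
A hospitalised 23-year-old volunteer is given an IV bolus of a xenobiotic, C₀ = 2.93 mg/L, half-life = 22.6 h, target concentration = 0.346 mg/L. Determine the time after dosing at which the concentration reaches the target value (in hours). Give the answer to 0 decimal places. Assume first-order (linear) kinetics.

70 h

k = ln2 / t½ = 0.693147 / 22.6 = 0.03067 h⁻¹
t = ln(C₀ / C) / k = ln(2.930 / 0.346) / 0.03067
  = ln(8.468) / 0.03067 = 2.136 / 0.03067 = 69.64 h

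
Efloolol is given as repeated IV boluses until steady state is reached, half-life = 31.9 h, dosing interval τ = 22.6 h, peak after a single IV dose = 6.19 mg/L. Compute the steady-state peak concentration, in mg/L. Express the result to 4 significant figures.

15.95 mg/L

k = ln2 / t½ = 0.693147 / 31.9 = 0.02173 h⁻¹
e^(−kτ) = e^(−0.02173 × 22.6) = 0.6120
Accumulation ratio R = 1 / (1 − e^(−kτ)) = 1 / (1 − 0.6120) = 2.577
Steady-state peak = C₀ × R = 6.19 × 2.577 = 15.95 mg/L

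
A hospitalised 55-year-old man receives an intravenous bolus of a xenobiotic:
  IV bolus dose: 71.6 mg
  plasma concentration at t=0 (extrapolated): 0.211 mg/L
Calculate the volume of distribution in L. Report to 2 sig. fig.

Vd = Dose / C₀ = 71.60 / 0.211 = 339.3 L

340 L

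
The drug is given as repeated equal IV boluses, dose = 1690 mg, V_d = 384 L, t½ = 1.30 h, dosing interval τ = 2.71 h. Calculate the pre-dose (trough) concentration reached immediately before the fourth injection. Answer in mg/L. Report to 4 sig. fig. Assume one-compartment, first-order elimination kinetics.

C₀ per dose = Dose / Vd = 1690 / 384 = 4.401 mg/L
k = ln2 / t½ = 0.693147 / 1.30 = 0.5332 h⁻¹
Fraction remaining after one interval: r = e^(−kτ) = e^(−0.5332 × 2.71) = 0.2358
Before dose 4, 3 doses have been given (aged 1τ, 2τ, 3τ).
C_trough = C₀ × (r + r² + … + r^3) = C₀ × r(1−r^3)/(1−r)
        = 4.401 × 0.2358 × (1 − 0.01311) / (1 − 0.2358) = 1.340 mg/L

1.340 mg/L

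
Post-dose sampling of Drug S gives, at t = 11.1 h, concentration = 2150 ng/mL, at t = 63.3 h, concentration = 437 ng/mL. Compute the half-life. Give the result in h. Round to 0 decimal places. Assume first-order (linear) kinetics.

k = ln(C₁/C₂) / (t₂ − t₁) = ln(2150/437) / (63.3 − 11.1)
  = 1.593 / 52.20 = 0.03052 h⁻¹
t½ = ln2 / k = 0.693147 / 0.03052 = 22.71 h

23 h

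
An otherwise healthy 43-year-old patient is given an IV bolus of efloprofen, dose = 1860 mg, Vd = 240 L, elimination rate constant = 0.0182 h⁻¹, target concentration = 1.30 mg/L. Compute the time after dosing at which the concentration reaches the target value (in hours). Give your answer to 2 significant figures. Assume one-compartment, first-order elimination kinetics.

98 h

C₀ = Dose / Vd = 1860 / 240 = 7.750 mg/L
t = ln(C₀ / C) / k = ln(7.750 / 1.30) / 0.01820
  = ln(5.962) / 0.01820 = 1.785 / 0.01820 = 98.08 h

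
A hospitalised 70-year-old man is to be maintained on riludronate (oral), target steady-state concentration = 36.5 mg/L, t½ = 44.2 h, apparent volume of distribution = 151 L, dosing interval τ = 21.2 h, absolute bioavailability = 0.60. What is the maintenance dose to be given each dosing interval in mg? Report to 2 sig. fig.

k = ln2 / t½ = 0.693147 / 44.2 = 0.01568 h⁻¹
CL = k × Vd = 0.01568 × 151 = 2.368 L/h
At steady state, F × (Dose/τ) = Css × CL.
Dose = Css × CL × τ / F = 36.5 × 2.368 × 21.2 / 0.60 = 3054 mg

3100 mg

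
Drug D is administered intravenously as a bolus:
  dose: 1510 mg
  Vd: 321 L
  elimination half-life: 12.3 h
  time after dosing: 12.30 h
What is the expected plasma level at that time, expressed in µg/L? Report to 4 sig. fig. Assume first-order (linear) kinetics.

2352 µg/L

C₀ = Dose / Vd = 1510 / 321 = 4.704 mg/L
k = ln2 / t½ = 0.693147 / 12.3 = 0.05635 h⁻¹
t / t½ = 12.30 / 12.3 = 1 half-lives
C = C₀ × (1/2)^1 = 4.704 × 0.5000 = 2.352 mg/L
Convert: 2.352 mg/L × 1000 = 2352 µg/L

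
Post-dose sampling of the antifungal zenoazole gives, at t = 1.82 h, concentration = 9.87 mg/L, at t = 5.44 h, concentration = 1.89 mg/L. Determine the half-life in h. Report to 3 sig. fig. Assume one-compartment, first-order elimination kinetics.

k = ln(C₁/C₂) / (t₂ − t₁) = ln(9.87/1.89) / (5.44 − 1.82)
  = 1.653 / 3.620 = 0.4566 h⁻¹
t½ = ln2 / k = 0.693147 / 0.4566 = 1.518 h

1.52 h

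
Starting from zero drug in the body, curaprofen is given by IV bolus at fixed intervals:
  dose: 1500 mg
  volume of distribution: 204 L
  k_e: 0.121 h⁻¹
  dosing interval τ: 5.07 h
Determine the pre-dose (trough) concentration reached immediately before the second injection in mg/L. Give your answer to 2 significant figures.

4.0 mg/L

C₀ per dose = Dose / Vd = 1500 / 204 = 7.353 mg/L
Fraction remaining after one interval: r = e^(−kτ) = e^(−0.1210 × 5.07) = 0.5415
Before dose 2, 1 dose has been given (aged 1τ).
C_trough = C₀ × r = 7.353 × 0.5415 = 3.982 mg/L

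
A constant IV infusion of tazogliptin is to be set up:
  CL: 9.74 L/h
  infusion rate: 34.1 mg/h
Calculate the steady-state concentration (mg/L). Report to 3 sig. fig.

3.50 mg/L

At steady state Css = R₀ / CL = 34.1 / 9.740 = 3.501 mg/L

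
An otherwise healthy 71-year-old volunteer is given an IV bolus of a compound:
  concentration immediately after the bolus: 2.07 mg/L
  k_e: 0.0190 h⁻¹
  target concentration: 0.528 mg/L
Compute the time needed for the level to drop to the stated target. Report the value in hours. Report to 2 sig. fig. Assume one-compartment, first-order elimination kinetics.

t = ln(C₀ / C) / k = ln(2.070 / 0.528) / 0.01900
  = ln(3.920) / 0.01900 = 1.366 / 0.01900 = 71.89 h

72 h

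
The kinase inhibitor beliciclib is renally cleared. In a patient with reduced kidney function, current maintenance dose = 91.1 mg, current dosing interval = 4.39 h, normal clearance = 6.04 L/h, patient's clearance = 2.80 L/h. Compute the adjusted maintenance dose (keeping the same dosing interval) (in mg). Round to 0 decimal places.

To keep the same average steady-state level, dosing rate must scale with clearance.
CL ratio = 2.80 / 6.04 = 0.4636
New dose (same interval) = 91.1 × 0.4636 = 42.23 mg

42 mg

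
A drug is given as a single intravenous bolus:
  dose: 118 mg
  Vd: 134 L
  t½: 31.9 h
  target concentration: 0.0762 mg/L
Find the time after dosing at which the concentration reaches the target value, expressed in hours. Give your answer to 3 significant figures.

113 h

C₀ = Dose / Vd = 118.0 / 134 = 0.8806 mg/L
k = ln2 / t½ = 0.693147 / 31.9 = 0.02173 h⁻¹
t = ln(C₀ / C) / k = ln(0.8806 / 0.0762) / 0.02173
  = ln(11.56) / 0.02173 = 2.448 / 0.02173 = 112.7 h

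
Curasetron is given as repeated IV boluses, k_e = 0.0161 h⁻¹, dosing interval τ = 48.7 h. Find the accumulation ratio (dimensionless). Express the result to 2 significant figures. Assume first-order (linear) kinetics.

e^(−kτ) = e^(−0.01610 × 48.7) = 0.4565
Accumulation ratio R = 1 / (1 − e^(−kτ)) = 1 / (1 − 0.4565) = 1.840

1.8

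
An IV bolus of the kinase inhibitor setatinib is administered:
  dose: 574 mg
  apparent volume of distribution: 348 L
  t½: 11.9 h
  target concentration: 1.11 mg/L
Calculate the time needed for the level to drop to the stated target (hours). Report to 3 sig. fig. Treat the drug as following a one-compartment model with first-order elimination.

6.80 h

C₀ = Dose / Vd = 574.0 / 348 = 1.649 mg/L
k = ln2 / t½ = 0.693147 / 11.9 = 0.05825 h⁻¹
t = ln(C₀ / C) / k = ln(1.649 / 1.11) / 0.05825
  = ln(1.486) / 0.05825 = 0.3961 / 0.05825 = 6.800 h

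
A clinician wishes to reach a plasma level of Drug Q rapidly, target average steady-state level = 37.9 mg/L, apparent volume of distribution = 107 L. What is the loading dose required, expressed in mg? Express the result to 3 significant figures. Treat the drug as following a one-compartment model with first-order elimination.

LD = Css × Vd = 37.9 × 107 = 4055 mg

4060 mg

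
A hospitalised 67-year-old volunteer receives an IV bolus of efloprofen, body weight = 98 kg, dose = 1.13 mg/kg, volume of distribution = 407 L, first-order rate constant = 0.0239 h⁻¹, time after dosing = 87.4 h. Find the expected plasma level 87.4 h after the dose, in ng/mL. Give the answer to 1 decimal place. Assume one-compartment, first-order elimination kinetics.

33.7 ng/mL

Total dose = 1.13 × 98 = 110.7 mg
C₀ = Dose / Vd = 110.7 / 407 = 0.2720 mg/L
C = C₀ · e^(−k·t) = 0.2720 × e^(−0.02390 × 87.4)
  = 0.2720 × 0.1238 = 0.03367 mg/L
Convert: 0.03367 mg/L × 1000 = 33.67 ng/mL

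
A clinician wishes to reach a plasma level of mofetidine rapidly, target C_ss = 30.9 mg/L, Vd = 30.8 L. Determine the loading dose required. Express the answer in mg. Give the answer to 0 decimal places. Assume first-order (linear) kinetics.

952 mg

LD = Css × Vd = 30.9 × 30.8 = 951.7 mg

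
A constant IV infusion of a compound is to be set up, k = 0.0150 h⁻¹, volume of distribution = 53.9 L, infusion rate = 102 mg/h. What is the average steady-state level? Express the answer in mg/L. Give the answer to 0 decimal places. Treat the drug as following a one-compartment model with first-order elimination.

126 mg/L

CL = k × Vd = 0.01500 × 53.9 = 0.8085 L/h
At steady state Css = R₀ / CL = 102 / 0.8085 = 126.2 mg/L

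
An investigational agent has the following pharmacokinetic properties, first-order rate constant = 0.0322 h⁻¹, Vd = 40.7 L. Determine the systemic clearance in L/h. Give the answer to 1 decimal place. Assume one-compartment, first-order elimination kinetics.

1.3 L/h

CL = k × Vd = 0.0322 × 40.7 = 1.311 L/h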